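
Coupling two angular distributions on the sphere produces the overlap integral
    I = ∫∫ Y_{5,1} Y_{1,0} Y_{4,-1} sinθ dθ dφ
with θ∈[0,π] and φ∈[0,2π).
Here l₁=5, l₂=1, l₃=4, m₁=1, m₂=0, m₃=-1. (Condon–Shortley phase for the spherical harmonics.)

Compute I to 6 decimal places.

m-sum 0 ✓  L=10 even ✓  4≤4≤6 ✓
Π(2lᵢ+1) = 11×3×9 = 297
triangle coeff Δ(5,1,4) = 1/495
Σ_t [1,1]: t=1:−1/576 = -1/576
(3j)²=5/99 [(5 1 4; 0 0 0)], sign=-1
Σ_t [1,1]: t=1:−1/720 = -1/720
(3j)²=8/165 [(5 1 4; 1 0 -1)], sign=+1
⇒ 4πI² = 8/11
I = (-1)√(8/11/(4π)) = -0.24057125

-0.240571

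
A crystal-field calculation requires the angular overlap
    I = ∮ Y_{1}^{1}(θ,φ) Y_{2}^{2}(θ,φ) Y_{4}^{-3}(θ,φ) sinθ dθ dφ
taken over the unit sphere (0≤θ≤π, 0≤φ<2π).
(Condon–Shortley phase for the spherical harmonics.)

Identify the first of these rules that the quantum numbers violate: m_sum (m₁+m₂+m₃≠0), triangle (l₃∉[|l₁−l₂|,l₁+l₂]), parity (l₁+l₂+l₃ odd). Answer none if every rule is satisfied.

triangle

Σmᵢ = 0  ✓
l₃∈[|l₁−l₂|,l₁+l₂]=[1,3], have l₃=4  ✗
Σlᵢ = 7 ⇒ odd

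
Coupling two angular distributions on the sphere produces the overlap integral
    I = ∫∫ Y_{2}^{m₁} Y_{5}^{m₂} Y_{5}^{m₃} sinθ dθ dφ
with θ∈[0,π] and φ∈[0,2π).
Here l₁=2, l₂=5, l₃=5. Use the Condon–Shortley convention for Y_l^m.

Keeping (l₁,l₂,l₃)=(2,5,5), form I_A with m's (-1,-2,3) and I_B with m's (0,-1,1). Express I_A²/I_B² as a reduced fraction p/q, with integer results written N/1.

Same 2,5,5: normalisation and zero-m 3j drop out of the ratio.
A: Δ: 2! 2! 8! / 13! → 1/38610; sum: t=1:−1/2880 t=2:+1/10080 = -1/4032; 3j²(2 5 5; -1 -2 3) = Δ·Π!·Σ² = 10/429  (sign -1)
B: Δ: 2! 2! 8! / 13! → 1/38610; sum: t=0:+1/2304 t=1:−1/720 t=2:+1/5760 = -1/1280; 3j²(2 5 5; 0 -1 1) = Δ·Π!·Σ² = 27/1430  (sign -1)
I_A²/I_B² = (10/429)/(27/1430) = 100/81

100/81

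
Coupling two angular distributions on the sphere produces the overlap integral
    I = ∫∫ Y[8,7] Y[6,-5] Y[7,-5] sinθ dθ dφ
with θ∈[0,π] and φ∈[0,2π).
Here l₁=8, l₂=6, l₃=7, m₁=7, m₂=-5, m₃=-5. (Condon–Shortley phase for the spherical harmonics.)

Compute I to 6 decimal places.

Σmᵢ = -3 ≠ 0, so the φ-integral vanishes; I = 0

0.000000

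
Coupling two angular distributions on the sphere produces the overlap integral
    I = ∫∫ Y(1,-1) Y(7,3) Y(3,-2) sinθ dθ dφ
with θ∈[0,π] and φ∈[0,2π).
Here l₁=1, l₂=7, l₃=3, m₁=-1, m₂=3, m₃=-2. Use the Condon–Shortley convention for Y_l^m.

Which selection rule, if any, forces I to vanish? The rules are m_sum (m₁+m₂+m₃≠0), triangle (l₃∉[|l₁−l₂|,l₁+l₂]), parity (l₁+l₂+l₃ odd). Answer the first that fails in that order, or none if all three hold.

triangle

Σmᵢ = 0  ✓
l₃∈[|l₁−l₂|,l₁+l₂]=[6,8], have l₃=3  ✗
Σlᵢ = 11 ⇒ odd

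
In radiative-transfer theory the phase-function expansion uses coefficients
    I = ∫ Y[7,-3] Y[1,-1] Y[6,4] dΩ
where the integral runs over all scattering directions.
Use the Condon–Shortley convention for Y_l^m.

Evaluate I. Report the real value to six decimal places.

-0.085707

m-sum 0 ✓  L=14 even ✓  6≤6≤8 ✓
Π(2lᵢ+1) = 15×3×13 = 585
triangle coeff Δ(7,1,6) = 1/1365
Σ_t [1,1]: t=1:−1/518400 = -1/518400
(3j)²=7/195 [(7 1 6; 0 0 0)], sign=-1
Σ_t [0,0]: t=0:+1/14515200 = 1/14515200
(3j)²=2/455 [(7 1 6; -3 -1 4)], sign=+1
⇒ 4πI² = 6/65
I = (-1)√(6/65/(4π)) = -0.08570655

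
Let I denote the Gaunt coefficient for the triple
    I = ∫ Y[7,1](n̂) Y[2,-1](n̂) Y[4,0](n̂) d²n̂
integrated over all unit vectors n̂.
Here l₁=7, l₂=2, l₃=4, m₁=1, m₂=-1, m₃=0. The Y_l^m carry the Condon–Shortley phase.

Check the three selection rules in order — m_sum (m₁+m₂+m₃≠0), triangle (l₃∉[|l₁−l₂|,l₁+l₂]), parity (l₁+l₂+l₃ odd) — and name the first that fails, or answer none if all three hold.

Σmᵢ = 0  ✓
l₃∈[|l₁−l₂|,l₁+l₂]=[5,9], have l₃=4  ✗
Σlᵢ = 13 ⇒ odd

triangle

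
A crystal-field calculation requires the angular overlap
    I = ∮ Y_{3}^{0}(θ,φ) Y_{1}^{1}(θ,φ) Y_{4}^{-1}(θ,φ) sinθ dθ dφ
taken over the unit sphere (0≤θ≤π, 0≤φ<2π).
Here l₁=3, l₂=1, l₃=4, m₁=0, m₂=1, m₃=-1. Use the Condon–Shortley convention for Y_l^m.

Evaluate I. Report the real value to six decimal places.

-0.194664

m-sum 0 ✓  L=8 even ✓  2≤4≤4 ✓
Π(2lᵢ+1) = 7×3×9 = 189
triangle coeff Δ(3,1,4) = 1/252
Σ_t [0,0]: t=0:+1/36 = 1/36
(3j)²=4/63 [(3 1 4; 0 0 0)], sign=+1
Σ_t [0,0]: t=0:+1/72 = 1/72
(3j)²=5/126 [(3 1 4; 0 1 -1)], sign=-1
⇒ 4πI² = 10/21
I = (-1)√(10/21/(4π)) = -0.19466390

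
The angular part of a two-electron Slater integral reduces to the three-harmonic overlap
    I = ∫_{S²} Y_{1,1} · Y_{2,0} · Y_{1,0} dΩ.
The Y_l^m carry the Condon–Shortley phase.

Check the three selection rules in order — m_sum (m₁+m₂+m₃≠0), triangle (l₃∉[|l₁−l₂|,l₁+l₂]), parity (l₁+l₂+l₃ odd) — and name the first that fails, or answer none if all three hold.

Σmᵢ = 1  ✗
l₃∈[|l₁−l₂|,l₁+l₂]=[1,3], have l₃=1
Σlᵢ = 4 ⇒ even

m_sum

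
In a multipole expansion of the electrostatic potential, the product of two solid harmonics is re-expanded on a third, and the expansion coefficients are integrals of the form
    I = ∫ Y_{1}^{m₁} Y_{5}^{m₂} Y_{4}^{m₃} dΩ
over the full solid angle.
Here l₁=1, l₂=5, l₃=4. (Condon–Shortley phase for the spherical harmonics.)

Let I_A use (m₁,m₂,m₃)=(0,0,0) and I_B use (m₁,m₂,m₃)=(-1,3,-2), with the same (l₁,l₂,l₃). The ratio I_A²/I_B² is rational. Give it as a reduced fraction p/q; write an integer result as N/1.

l's match ⇒ only the (l;m) 3-j factors differ between A and B.
A: triangle coeff Δ(1,5,4) = 1/495; Σ_t [1,1]: t=1:−1/576 = -1/576; (3j)²=5/99 [(1 5 4; 0 0 0)], sign=-1
B: triangle coeff Δ(1,5,4) = 1/495; Σ_t [2,2]: t=2:+1/2880 = 1/2880; (3j)²=28/495 [(1 5 4; -1 3 -2)], sign=+1
I_A²/I_B² = (5/99)/(28/495) = 25/28

25/28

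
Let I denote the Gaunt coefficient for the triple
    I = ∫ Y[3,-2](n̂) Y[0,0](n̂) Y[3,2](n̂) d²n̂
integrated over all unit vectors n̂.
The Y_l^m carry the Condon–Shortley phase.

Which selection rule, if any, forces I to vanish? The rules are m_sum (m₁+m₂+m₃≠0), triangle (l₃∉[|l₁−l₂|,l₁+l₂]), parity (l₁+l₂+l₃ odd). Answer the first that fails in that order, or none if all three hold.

m₁+m₂+m₃ = -2 + 0 + 2 = 0  ✓
triangle: |3−0|=3 ≤ l₃=3 ≤ 3+0=3  ✓
parity: l₁+l₂+l₃ = 6 is even  ✓

none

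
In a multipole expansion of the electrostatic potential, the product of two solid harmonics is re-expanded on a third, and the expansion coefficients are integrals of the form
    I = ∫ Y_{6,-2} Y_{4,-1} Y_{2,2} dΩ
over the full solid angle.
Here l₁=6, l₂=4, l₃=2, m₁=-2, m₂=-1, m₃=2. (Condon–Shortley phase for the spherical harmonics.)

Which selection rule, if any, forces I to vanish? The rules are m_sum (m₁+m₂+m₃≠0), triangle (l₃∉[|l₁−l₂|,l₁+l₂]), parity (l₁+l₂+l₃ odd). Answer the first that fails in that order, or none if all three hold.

Σmᵢ = -1  ✗
l₃∈[|l₁−l₂|,l₁+l₂]=[2,10], have l₃=2
Σlᵢ = 12 ⇒ even

m_sum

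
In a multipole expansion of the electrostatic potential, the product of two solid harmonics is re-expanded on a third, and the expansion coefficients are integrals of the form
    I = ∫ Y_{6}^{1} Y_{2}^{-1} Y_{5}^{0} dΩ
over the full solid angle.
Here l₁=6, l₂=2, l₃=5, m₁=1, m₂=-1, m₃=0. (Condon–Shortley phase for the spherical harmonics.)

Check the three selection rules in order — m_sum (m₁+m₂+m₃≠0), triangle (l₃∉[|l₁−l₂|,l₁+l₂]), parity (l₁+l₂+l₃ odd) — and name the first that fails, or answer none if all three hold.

Σmᵢ = 0  ✓
l₃∈[|l₁−l₂|,l₁+l₂]=[4,8], have l₃=5  ✓
Σlᵢ = 13 ⇒ odd  ✗

parity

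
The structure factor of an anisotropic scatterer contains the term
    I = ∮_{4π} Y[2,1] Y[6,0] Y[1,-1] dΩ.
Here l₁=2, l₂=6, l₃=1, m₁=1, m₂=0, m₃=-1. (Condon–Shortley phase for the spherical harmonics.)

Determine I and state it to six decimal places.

|2−6|≤1≤2+6 violated ⇒ I = 0

0.000000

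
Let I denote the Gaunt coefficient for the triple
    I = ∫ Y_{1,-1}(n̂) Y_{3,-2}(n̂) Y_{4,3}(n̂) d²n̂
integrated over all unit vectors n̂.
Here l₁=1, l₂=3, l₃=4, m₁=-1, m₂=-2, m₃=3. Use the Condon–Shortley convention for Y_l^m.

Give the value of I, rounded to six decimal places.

-0.282095

m-sum 0 ✓  L=8 even ✓  2≤4≤4 ✓
Π(2lᵢ+1) = 3×7×9 = 189
triangle coeff Δ(1,3,4) = 1/252
Σ_t [0,0]: t=0:+1/36 = 1/36
(3j)²=4/63 [(1 3 4; 0 0 0)], sign=+1
Σ_t [0,0]: t=0:+1/240 = 1/240
(3j)²=1/12 [(1 3 4; -1 -2 3)], sign=-1
⇒ 4πI² = 1/1
I = (-1)√(1/1/(4π)) = -0.28209479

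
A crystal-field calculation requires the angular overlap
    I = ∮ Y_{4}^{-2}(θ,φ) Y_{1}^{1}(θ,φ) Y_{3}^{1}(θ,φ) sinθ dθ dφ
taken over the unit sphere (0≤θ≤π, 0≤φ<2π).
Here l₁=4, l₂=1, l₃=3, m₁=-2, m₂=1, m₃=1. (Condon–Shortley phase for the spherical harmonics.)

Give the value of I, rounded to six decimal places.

m-sum 0 ✓  L=8 even ✓  3≤3≤5 ✓
Π(2lᵢ+1) = 9×3×7 = 189
triangle coeff Δ(4,1,3) = 1/252
Σ_t [1,1]: t=1:−1/36 = -1/36
(3j)²=4/63 [(4 1 3; 0 0 0)], sign=+1
Σ_t [2,2]: t=2:+1/96 = 1/96
(3j)²=5/84 [(4 1 3; -2 1 1)], sign=+1
⇒ 4πI² = 5/7
I = (+1)√(5/7/(4π)) = 0.23841361

0.238414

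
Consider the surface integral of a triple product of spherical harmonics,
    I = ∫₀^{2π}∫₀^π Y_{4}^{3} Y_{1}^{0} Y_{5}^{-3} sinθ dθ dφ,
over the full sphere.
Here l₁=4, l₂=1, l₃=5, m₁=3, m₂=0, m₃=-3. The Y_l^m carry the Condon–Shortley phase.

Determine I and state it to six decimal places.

m-sum 0 ✓  L=10 even ✓  3≤5≤5 ✓
Π(2lᵢ+1) = 9×3×11 = 297
triangle coeff Δ(4,1,5) = 1/495
Σ_t [0,0]: t=0:+1/576 = 1/576
(3j)²=5/99 [(4 1 5; 0 0 0)], sign=-1
Σ_t [0,0]: t=0:+1/5040 = 1/5040
(3j)²=16/495 [(4 1 5; 3 0 -3)], sign=+1
⇒ 4πI² = 16/33
I = (-1)√(16/33/(4π)) = -0.19642560

-0.196426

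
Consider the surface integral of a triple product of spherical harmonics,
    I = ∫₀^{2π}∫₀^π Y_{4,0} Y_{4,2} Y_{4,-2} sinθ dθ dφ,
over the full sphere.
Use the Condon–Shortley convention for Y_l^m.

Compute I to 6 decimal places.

Rules hold: Σm=0, L=12 even, 0≤4≤8.
N = 9·9·9 = 729
Δ = 4!·4!·4!/13! = 1/450450
Racah Σ t=0..4: t=0:+1/13824 t=1:−1/216 t=2:+1/64 t=3:−1/216 t=4:+1/13824 = 5/768
⇒ 3j(4 4 4; 0 0 0)² = 18/1001, sgn +1
Racah Σ t=2..4: t=2:+1/384 t=3:−1/216 t=4:+1/2304 = -11/6912
⇒ 3j(4 4 4; 0 2 -2)² = 11/1638, sgn -1
4πI² = N·(3j₀)²·(3jₘ)² = 729/8281
I = -1·√(0.0880328/4π) = -0.08369845

-0.083698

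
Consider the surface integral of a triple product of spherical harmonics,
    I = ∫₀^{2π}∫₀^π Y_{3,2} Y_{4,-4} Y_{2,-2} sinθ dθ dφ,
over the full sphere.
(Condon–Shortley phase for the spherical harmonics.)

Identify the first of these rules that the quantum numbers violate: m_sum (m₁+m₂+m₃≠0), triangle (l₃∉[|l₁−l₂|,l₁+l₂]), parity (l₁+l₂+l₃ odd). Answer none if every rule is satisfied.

m_sum

Σmᵢ = -4  ✗
l₃∈[|l₁−l₂|,l₁+l₂]=[1,7], have l₃=2
Σlᵢ = 9 ⇒ odd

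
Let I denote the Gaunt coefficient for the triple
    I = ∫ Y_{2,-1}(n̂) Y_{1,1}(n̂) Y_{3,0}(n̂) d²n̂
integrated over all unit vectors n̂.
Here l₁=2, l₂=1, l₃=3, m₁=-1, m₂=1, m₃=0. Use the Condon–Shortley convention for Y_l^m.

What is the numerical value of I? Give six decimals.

0.143048

Rules hold: Σm=0, L=6 even, 1≤3≤3.
N = 5·3·7 = 105
Δ = 0!·4!·2!/7! = 1/105
Racah Σ t=0..0: t=0:+1/4 = 1/4
⇒ 3j(2 1 3; 0 0 0)² = 3/35, sgn -1
Racah Σ t=0..0: t=0:+1/12 = 1/12
⇒ 3j(2 1 3; -1 1 0)² = 1/35, sgn -1
4πI² = N·(3j₀)²·(3jₘ)² = 9/35
I = +1·√(0.257143/4π) = 0.14304817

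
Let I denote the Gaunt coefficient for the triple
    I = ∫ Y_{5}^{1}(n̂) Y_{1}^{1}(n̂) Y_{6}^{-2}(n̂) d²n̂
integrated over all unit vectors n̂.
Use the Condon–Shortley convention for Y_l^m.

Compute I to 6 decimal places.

0.216205

Checks pass: Σm=0; 12 even; l₃=6∈[4,6].
(2·5+1)(2·1+1)(2·6+1) = 429
Δ: 0! 10! 2! / 13! → 1/858
sum: t=0:+1/14400 = 1/14400
3j²(5 1 6; 0 0 0) = Δ·Π!·Σ² = 6/143  (sign +1)
sum: t=0:+1/34560 = 1/34560
3j²(5 1 6; 1 1 -2) = Δ·Π!·Σ² = 14/429  (sign +1)
combine: 4πI² = 429·6/143·14/429 = 84/143
take √, sign +1: I = 0.21620548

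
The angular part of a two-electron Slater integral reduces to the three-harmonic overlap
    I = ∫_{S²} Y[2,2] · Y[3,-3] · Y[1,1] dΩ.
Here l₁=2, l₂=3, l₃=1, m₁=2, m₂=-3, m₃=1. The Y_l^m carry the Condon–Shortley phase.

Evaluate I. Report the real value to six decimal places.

-0.319865

Checks pass: Σm=0; 6 even; l₃=1∈[1,5].
(2·2+1)(2·3+1)(2·1+1) = 105
Δ: 4! 0! 2! / 7! → 1/105
sum: t=2:+1/4 = 1/4
3j²(2 3 1; 0 0 0) = Δ·Π!·Σ² = 3/35  (sign -1)
sum: t=0:+1/48 = 1/48
3j²(2 3 1; 2 -3 1) = Δ·Π!·Σ² = 1/7  (sign +1)
combine: 4πI² = 105·3/35·1/7 = 9/7
take √, sign -1: I = -0.31986543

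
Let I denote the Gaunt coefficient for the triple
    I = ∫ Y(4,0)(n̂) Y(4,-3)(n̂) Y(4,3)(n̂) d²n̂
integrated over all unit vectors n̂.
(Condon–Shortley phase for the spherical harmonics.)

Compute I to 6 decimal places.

0.159788

Rules hold: Σm=0, L=12 even, 0≤4≤8.
N = 9·9·9 = 729
Δ = 4!·4!·4!/13! = 1/450450
Racah Σ t=0..4: t=0:+1/13824 t=1:−1/216 t=2:+1/64 t=3:−1/216 t=4:+1/13824 = 5/768
⇒ 3j(4 4 4; 0 0 0)² = 18/1001, sgn +1
Racah Σ t=0..1: t=0:+1/3456 t=1:−1/864 = -1/1152
⇒ 3j(4 4 4; 0 -3 3)² = 7/286, sgn +1
4πI² = N·(3j₀)²·(3jₘ)² = 6561/20449
I = +1·√(0.320847/4π) = 0.15978796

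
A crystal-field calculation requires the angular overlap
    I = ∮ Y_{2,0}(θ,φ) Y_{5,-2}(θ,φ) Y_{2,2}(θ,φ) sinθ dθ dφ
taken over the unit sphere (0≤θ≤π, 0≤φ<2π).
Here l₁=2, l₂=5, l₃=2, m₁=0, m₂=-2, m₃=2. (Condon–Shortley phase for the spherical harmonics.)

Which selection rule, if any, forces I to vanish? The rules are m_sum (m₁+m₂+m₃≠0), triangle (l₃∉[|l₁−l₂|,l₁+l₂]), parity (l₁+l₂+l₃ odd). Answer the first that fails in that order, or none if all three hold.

Σmᵢ = 0  ✓
l₃∈[|l₁−l₂|,l₁+l₂]=[3,7], have l₃=2  ✗
Σlᵢ = 9 ⇒ odd

triangle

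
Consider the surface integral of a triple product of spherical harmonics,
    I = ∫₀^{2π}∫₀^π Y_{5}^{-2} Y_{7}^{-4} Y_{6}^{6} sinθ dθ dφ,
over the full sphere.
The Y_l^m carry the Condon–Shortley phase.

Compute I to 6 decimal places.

Rules hold: Σm=0, L=18 even, 2≤6≤12.
N = 11·15·13 = 2145
Δ = 6!·4!·8!/19! = 1/174594420
Racah Σ t=1..5: t=1:−1/4147200 t=2:+1/207360 t=3:−1/82944 t=4:+1/207360 t=5:−1/4147200 = -1/345600
⇒ 3j(5 7 6; 0 0 0)² = 420/46189, sgn -1
Racah Σ t=3..3: t=3:−1/34836480 = -1/34836480
⇒ 3j(5 7 6; -2 -4 6)² = 275/16796, sgn -1
4πI² = N·(3j₀)²·(3jₘ)² = 433125/1356277
I = +1·√(0.319348/4π) = 0.15941438

0.159414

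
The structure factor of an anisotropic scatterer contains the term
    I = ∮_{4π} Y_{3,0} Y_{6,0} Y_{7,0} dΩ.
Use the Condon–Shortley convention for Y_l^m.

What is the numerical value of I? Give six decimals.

Checks pass: Σm=0; 16 even; l₃=7∈[3,9].
(2·3+1)(2·6+1)(2·7+1) = 1365
Δ: 2! 4! 10! / 17! → 1/2042040
sum: t=0:+1/207360 t=1:−1/57600 t=2:+1/207360 = -1/129600
3j²(3 6 7; 0 0 0) = Δ·Π!·Σ² = 168/12155  (sign +1)
(m-triple is (0,0,0) — same symbol as above.)
combine: 4πI² = 1365·168/12155·168/12155 = 592704/2272985
take √, sign +1: I = 0.14405081

0.144051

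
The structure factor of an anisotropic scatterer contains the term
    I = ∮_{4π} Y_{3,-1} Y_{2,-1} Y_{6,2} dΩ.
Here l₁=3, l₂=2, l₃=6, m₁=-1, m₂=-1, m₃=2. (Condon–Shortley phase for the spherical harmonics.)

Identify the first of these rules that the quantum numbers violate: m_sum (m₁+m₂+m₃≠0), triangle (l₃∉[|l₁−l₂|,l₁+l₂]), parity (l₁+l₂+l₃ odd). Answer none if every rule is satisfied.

m₁+m₂+m₃ = -1 − 1 + 2 = 0  ✓
triangle: |3−2|=1 ≤ l₃=6 ≤ 3+2=5  ✗
parity: l₁+l₂+l₃ = 11 is odd

triangle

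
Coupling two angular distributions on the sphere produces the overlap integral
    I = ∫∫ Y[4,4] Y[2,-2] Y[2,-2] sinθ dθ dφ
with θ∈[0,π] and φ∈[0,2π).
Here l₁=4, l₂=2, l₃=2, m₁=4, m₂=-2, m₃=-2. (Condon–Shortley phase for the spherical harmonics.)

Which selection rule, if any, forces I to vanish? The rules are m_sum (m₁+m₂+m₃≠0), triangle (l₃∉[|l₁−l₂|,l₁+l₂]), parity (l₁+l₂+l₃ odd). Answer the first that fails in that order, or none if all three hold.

none

m₁+m₂+m₃ = 4 − 2 − 2 = 0  ✓
triangle: |4−2|=2 ≤ l₃=2 ≤ 4+2=6  ✓
parity: l₁+l₂+l₃ = 8 is even  ✓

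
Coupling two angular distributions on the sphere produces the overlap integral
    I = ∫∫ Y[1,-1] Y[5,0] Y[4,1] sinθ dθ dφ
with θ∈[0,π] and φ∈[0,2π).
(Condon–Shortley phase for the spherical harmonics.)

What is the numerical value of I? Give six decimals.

0.155288

Rules hold: Σm=0, L=10 even, 4≤4≤6.
N = 3·11·9 = 297
Δ = 2!·0!·8!/11! = 1/495
Racah Σ t=1..1: t=1:−1/576 = -1/576
⇒ 3j(1 5 4; 0 0 0)² = 5/99, sgn -1
Racah Σ t=2..2: t=2:+1/1440 = 1/1440
⇒ 3j(1 5 4; -1 0 1)² = 2/99, sgn -1
4πI² = N·(3j₀)²·(3jₘ)² = 10/33
I = +1·√(0.30303/4π) = 0.15528807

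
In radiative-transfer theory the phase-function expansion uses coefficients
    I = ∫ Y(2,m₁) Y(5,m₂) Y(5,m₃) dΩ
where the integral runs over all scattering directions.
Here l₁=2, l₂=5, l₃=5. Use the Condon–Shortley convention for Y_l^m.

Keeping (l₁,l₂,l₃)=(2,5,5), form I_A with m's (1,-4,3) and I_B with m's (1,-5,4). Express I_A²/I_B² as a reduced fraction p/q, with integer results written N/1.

49/45

l's match ⇒ only the (l;m) 3-j factors differ between A and B.
A: triangle coeff Δ(2,5,5) = 1/38610; Σ_t [0,1]: t=0:+1/10080 t=1:−1/80640 = 1/11520; (3j)²=49/1430 [(2 5 5; 1 -4 3)], sign=+1
B: triangle coeff Δ(2,5,5) = 1/38610; Σ_t [0,0]: t=0:+1/80640 = 1/80640; (3j)²=9/286 [(2 5 5; 1 -5 4)], sign=-1
I_A²/I_B² = (49/1430)/(9/286) = 49/45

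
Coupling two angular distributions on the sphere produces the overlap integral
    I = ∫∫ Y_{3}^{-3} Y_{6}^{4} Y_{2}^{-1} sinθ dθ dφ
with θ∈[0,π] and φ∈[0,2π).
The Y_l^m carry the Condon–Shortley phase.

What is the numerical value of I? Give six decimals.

0.000000

triangle: need 3≤l₃≤9, have 2; I=0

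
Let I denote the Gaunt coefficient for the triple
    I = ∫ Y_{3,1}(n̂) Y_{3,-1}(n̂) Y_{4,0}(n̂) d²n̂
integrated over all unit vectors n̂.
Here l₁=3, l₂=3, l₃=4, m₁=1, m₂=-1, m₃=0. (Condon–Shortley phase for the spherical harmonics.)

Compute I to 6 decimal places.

-0.025645

Checks pass: Σm=0; 10 even; l₃=4∈[0,6].
(2·3+1)(2·3+1)(2·4+1) = 441
Δ: 2! 4! 4! / 11! → 1/34650
sum: t=0:+1/72 t=1:−1/16 t=2:+1/72 = -5/144
3j²(3 3 4; 0 0 0) = Δ·Π!·Σ² = 2/77  (sign -1)
sum: t=0:+1/32 t=1:−1/36 t=2:+1/1152 = 5/1152
3j²(3 3 4; 1 -1 0) = Δ·Π!·Σ² = 1/1386  (sign +1)
combine: 4πI² = 441·2/77·1/1386 = 1/121
take √, sign -1: I = -0.02564498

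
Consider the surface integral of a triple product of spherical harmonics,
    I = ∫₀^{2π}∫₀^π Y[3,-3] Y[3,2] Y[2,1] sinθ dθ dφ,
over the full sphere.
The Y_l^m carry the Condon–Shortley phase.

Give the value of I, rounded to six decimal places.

Checks pass: Σm=0; 8 even; l₃=2∈[0,6].
(2·3+1)(2·3+1)(2·2+1) = 245
Δ: 4! 2! 2! / 9! → 1/3780
sum: t=1:−1/24 t=2:+1/4 t=3:−1/24 = 1/6
3j²(3 3 2; 0 0 0) = Δ·Π!·Σ² = 4/105  (sign +1)
sum: t=4:+1/48 = 1/48
3j²(3 3 2; -3 2 1) = Δ·Π!·Σ² = 5/84  (sign -1)
combine: 4πI² = 245·4/105·5/84 = 5/9
take √, sign -1: I = -0.21026104

-0.210261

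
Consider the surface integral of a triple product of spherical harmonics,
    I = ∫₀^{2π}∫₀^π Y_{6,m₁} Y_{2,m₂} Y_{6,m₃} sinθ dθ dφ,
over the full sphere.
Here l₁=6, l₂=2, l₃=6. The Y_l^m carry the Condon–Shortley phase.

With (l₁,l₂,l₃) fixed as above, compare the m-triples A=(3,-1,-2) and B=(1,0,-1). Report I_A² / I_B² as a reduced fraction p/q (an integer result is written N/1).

150/169

l's match ⇒ only the (l;m) 3-j factors differ between A and B.
A: triangle coeff Δ(6,2,6) = 1/90090; Σ_t [0,1]: t=0:+1/60480 t=1:−1/161280 = 1/96768; (3j)²=15/1001 [(6 2 6; 3 -1 -2)], sign=+1
B: triangle coeff Δ(6,2,6) = 1/90090; Σ_t [0,2]: t=0:+1/57600 t=1:−1/17280 t=2:+1/120960 = -13/403200; (3j)²=13/770 [(6 2 6; 1 0 -1)], sign=+1
I_A²/I_B² = (15/1001)/(13/770) = 150/169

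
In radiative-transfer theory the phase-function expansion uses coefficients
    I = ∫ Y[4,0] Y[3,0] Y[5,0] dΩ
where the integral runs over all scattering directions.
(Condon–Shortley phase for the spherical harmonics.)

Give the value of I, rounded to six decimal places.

m-sum 0 ✓  L=12 even ✓  1≤5≤7 ✓
Π(2lᵢ+1) = 9×7×11 = 693
triangle coeff Δ(4,3,5) = 1/180180
Σ_t [0,2]: t=0:+1/576 t=1:−1/144 t=2:+1/576 = -1/288
(3j)²=20/1001 [(4 3 5; 0 0 0)], sign=+1
(m-triple is (0,0,0) — same symbol as above.)
⇒ 4πI² = 3600/13013
I = (+1)√(3600/13013/(4π)) = 0.14837393

0.148374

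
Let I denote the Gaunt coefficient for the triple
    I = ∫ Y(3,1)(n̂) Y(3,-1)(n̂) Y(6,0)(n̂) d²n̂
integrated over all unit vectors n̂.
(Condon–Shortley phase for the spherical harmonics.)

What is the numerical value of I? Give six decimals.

Rules hold: Σm=0, L=12 even, 0≤6≤6.
N = 7·7·13 = 637
Δ = 0!·6!·6!/13! = 1/12012
Racah Σ t=0..0: t=0:+1/1296 = 1/1296
⇒ 3j(3 3 6; 0 0 0)² = 100/3003, sgn +1
Racah Σ t=0..0: t=0:+1/2304 = 1/2304
⇒ 3j(3 3 6; 1 -1 0)² = 75/4004, sgn +1
4πI² = N·(3j₀)²·(3jₘ)² = 625/1573
I = +1·√(0.39733/4π) = 0.17781595

0.177816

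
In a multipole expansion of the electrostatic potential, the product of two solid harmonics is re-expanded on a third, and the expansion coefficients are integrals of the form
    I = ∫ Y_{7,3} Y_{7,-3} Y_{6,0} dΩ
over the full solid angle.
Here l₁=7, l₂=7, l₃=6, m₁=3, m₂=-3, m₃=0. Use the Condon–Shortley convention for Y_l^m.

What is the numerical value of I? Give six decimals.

0.108451

Checks pass: Σm=0; 20 even; l₃=6∈[0,14].
(2·7+1)(2·7+1)(2·6+1) = 2925
Δ: 8! 6! 6! / 21! → 1/2444321880
sum: t=1:−1/2612736000 t=2:+1/20736000 t=3:−1/1658880 t=4:+1/746496 t=5:−1/1658880 t=6:+1/20736000 t=7:−1/2612736000 = 1/4354560
3j²(7 7 6; 0 0 0) = Δ·Π!·Σ² = 1000/138567  (sign +1)
sum: t=0:+1/92897280 t=1:−1/6531840 t=2:+1/3317760 t=3:−1/10368000 t=4:+1/298598400 = 197/2985984000
3j²(7 7 6; 3 -3 0) = Δ·Π!·Σ² = 38809/5542680  (sign +1)
combine: 4πI² = 2925·1000/138567·38809/5542680 = 24255625/164109517
take √, sign +1: I = 0.10845121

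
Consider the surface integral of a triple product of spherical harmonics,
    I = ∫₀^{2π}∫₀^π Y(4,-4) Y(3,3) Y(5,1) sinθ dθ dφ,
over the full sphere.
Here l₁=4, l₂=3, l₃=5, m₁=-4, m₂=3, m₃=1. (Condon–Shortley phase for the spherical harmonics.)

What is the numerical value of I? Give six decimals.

0.050679

Checks pass: Σm=0; 12 even; l₃=5∈[1,7].
(2·4+1)(2·3+1)(2·5+1) = 693
Δ: 2! 6! 4! / 13! → 1/180180
sum: t=0:+1/576 t=1:−1/144 t=2:+1/576 = -1/288
3j²(4 3 5; 0 0 0) = Δ·Π!·Σ² = 20/1001  (sign +1)
sum: t=2:+1/34560 = 1/34560
3j²(4 3 5; -4 3 1) = Δ·Π!·Σ² = 1/429  (sign +1)
combine: 4πI² = 693·20/1001·1/429 = 60/1859
take √, sign +1: I = 0.05067935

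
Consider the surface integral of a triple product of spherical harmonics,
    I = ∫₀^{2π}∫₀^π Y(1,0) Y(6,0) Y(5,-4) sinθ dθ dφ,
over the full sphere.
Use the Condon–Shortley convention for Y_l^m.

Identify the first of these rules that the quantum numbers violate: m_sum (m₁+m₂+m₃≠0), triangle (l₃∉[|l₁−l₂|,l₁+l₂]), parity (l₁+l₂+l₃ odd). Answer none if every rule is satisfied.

Σmᵢ = -4  ✗
l₃∈[|l₁−l₂|,l₁+l₂]=[5,7], have l₃=5
Σlᵢ = 12 ⇒ even

m_sum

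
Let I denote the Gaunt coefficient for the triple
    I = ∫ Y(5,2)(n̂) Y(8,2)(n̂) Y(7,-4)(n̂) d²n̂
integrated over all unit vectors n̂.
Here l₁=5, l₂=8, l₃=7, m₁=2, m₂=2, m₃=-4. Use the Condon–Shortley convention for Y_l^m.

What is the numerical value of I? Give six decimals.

0.005677

Rules hold: Σm=0, L=20 even, 3≤7≤13.
N = 11·17·15 = 2805
Δ = 6!·4!·10!/21! = 1/814773960
Racah Σ t=1..5: t=1:−1/87091200 t=2:+1/4976640 t=3:−1/2073600 t=4:+1/4976640 t=5:−1/87091200 = -1/9676800
⇒ 3j(5 8 7; 0 0 0)² = 360/46189, sgn +1
Racah Σ t=0..3: t=0:+1/15676416000 t=1:−1/174182400 t=2:+1/23224320 t=3:−1/26127360 = -1/1119744000
⇒ 3j(5 8 7; 2 2 -4)² = 7/377910, sgn +1
4πI² = N·(3j₀)²·(3jₘ)² = 420/1037153
I = +1·√(0.000404955/4π) = 0.00567673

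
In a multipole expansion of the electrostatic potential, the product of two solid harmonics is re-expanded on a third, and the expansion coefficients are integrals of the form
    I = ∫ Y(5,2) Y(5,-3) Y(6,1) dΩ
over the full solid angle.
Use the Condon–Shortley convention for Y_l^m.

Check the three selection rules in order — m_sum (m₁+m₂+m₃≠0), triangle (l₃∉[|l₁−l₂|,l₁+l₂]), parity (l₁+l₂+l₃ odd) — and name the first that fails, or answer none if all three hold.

m₁+m₂+m₃ = 2 − 3 + 1 = 0  ✓
triangle: |5−5|=0 ≤ l₃=6 ≤ 5+5=10  ✓
parity: l₁+l₂+l₃ = 16 is even  ✓

none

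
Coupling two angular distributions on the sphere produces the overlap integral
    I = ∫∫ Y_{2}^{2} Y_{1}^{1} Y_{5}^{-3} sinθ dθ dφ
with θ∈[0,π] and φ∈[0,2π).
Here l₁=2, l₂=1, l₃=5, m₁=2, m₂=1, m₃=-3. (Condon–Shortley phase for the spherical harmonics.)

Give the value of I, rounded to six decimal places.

triangle: need 1≤l₃≤3, have 5; I=0

0.000000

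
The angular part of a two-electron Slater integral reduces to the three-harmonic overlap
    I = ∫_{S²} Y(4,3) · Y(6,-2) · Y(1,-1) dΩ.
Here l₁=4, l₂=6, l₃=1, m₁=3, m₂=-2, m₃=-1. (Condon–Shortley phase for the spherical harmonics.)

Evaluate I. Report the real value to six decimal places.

0.000000

triangle: need 2≤l₃≤10, have 1; I=0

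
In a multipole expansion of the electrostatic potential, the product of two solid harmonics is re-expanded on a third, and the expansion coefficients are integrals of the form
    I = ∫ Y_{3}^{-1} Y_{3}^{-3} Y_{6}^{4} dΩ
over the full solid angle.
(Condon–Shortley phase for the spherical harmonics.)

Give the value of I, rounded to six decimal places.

Checks pass: Σm=0; 12 even; l₃=6∈[0,6].
(2·3+1)(2·3+1)(2·6+1) = 637
Δ: 0! 6! 6! / 13! → 1/12012
sum: t=0:+1/1296 = 1/1296
3j²(3 3 6; 0 0 0) = Δ·Π!·Σ² = 100/3003  (sign +1)
sum: t=0:+1/34560 = 1/34560
3j²(3 3 6; -1 -3 4) = Δ·Π!·Σ² = 5/286  (sign +1)
combine: 4πI² = 637·100/3003·5/286 = 1750/4719
take √, sign +1: I = 0.17178653

0.171787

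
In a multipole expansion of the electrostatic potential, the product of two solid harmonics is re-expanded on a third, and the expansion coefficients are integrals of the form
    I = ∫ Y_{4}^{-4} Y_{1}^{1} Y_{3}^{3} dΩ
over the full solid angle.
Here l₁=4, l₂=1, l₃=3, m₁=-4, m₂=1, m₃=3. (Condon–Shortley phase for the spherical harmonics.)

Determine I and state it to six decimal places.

Rules hold: Σm=0, L=8 even, 3≤3≤5.
N = 9·3·7 = 189
Δ = 2!·6!·0!/9! = 1/252
Racah Σ t=1..1: t=1:−1/36 = -1/36
⇒ 3j(4 1 3; 0 0 0)² = 4/63, sgn +1
Racah Σ t=2..2: t=2:+1/1440 = 1/1440
⇒ 3j(4 1 3; -4 1 3)² = 1/9, sgn +1
4πI² = N·(3j₀)²·(3jₘ)² = 4/3
I = +1·√(1.33333/4π) = 0.32573501

0.325735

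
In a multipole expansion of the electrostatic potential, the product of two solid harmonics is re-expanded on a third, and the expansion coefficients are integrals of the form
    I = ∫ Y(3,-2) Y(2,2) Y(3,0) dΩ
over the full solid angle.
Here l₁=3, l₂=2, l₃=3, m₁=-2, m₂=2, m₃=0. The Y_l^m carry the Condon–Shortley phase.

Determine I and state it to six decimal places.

Rules hold: Σm=0, L=8 even, 1≤3≤5.
N = 7·5·7 = 245
Δ = 2!·4!·2!/9! = 1/3780
Racah Σ t=0..2: t=0:+1/24 t=1:−1/4 t=2:+1/24 = -1/6
⇒ 3j(3 2 3; 0 0 0)² = 4/105, sgn +1
Racah Σ t=2..2: t=2:+1/24 = 1/24
⇒ 3j(3 2 3; -2 2 0)² = 1/21, sgn -1
4πI² = N·(3j₀)²·(3jₘ)² = 4/9
I = -1·√(0.444444/4π) = -0.18806319

-0.188063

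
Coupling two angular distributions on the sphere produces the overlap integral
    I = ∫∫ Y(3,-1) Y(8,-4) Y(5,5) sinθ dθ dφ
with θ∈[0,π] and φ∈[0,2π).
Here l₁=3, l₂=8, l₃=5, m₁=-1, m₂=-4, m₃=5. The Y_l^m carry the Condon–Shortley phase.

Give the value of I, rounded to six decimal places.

Rules hold: Σm=0, L=16 even, 5≤5≤11.
N = 7·17·11 = 1309
Δ = 6!·0!·10!/17! = 1/136136
Racah Σ t=3..3: t=3:−1/518400 = -1/518400
⇒ 3j(3 8 5; 0 0 0)² = 56/2431, sgn +1
Racah Σ t=4..4: t=4:+1/174182400 = 1/174182400
⇒ 3j(3 8 5; -1 -4 5)² = 3/6188, sgn +1
4πI² = N·(3j₀)²·(3jₘ)² = 42/2873
I = +1·√(0.0146189/4π) = 0.03410766

0.034108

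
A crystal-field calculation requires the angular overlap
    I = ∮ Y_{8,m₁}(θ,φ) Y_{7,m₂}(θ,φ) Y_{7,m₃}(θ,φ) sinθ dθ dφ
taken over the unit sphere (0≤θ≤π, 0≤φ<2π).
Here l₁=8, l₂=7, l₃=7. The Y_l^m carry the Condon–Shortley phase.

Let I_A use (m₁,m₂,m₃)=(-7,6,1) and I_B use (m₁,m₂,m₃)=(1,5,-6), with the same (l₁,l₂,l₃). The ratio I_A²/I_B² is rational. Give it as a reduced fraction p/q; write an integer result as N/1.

1625/1452

Same 8,7,7: normalisation and zero-m 3j drop out of the ratio.
A: Δ: 8! 8! 6! / 23! → 1/22086194130; sum: t=7:−1/146313216000 t=8:+1/24385536000 = 1/29262643200; 3j²(8 7 7; -7 6 1) = Δ·Π!·Σ² = 650/52003  (sign +1)
B: Δ: 8! 8! 6! / 23! → 1/22086194130; sum: t=6:+1/5225472000 t=7:−1/24385536000 = 11/73156608000; 3j²(8 7 7; 1 5 -6) = Δ·Π!·Σ² = 2904/260015  (sign -1)
I_A²/I_B² = (650/52003)/(2904/260015) = 1625/1452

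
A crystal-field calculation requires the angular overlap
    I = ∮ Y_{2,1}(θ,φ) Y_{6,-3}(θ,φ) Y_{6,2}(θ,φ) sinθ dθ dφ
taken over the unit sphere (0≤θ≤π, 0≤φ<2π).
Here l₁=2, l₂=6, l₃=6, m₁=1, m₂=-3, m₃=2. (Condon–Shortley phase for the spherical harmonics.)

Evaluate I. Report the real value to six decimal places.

m-sum 0 ✓  L=14 even ✓  4≤6≤8 ✓
Π(2lᵢ+1) = 5×13×13 = 845
triangle coeff Δ(2,6,6) = 1/90090
Σ_t [0,2]: t=0:+1/69120 t=1:−1/14400 t=2:+1/69120 = -7/172800
(3j)²=14/715 [(2 6 6; 0 0 0)], sign=-1
Σ_t [0,1]: t=0:+1/60480 t=1:−1/161280 = 1/96768
(3j)²=15/1001 [(2 6 6; 1 -3 2)], sign=+1
⇒ 4πI² = 30/121
I = (-1)√(30/121/(4π)) = -0.14046335

-0.140463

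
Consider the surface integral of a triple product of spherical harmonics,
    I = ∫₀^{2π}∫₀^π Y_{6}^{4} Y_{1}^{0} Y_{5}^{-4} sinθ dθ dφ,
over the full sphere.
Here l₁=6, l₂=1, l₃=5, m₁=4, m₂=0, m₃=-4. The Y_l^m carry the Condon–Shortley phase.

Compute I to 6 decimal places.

m-sum 0 ✓  L=12 even ✓  5≤5≤7 ✓
Π(2lᵢ+1) = 13×3×11 = 429
triangle coeff Δ(6,1,5) = 1/858
Σ_t [1,1]: t=1:−1/14400 = -1/14400
(3j)²=6/143 [(6 1 5; 0 0 0)], sign=+1
Σ_t [1,1]: t=1:−1/362880 = -1/362880
(3j)²=10/429 [(6 1 5; 4 0 -4)], sign=+1
⇒ 4πI² = 60/143
I = (+1)√(60/143/(4π)) = 0.18272698

0.182727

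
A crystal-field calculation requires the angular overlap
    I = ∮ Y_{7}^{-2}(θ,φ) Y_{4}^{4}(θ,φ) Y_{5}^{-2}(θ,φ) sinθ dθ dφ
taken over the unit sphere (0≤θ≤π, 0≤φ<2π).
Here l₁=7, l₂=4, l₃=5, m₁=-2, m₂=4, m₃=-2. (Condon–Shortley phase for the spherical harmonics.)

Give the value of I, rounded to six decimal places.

-0.110423

Checks pass: Σm=0; 16 even; l₃=5∈[3,11].
(2·7+1)(2·4+1)(2·5+1) = 1485
Δ: 6! 8! 2! / 17! → 1/6126120
sum: t=2:+1/69120 t=3:−1/20736 t=4:+1/69120 = -1/51840
3j²(7 4 5; 0 0 0) = Δ·Π!·Σ² = 280/21879  (sign +1)
sum: t=6:+1/1036800 = 1/1036800
3j²(7 4 5; -2 4 -2) = Δ·Π!·Σ² = 98/12155  (sign -1)
combine: 4πI² = 1485·280/21879·98/12155 = 82320/537251
take √, sign -1: I = -0.11042290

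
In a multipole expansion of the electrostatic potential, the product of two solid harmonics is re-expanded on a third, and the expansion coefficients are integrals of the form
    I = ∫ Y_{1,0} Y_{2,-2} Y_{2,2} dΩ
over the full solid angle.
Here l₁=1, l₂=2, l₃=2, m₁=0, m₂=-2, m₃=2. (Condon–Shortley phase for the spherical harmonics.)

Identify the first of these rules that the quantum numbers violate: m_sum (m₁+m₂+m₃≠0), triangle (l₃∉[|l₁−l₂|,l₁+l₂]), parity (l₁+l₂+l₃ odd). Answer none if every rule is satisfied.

parity

Σmᵢ = 0  ✓
l₃∈[|l₁−l₂|,l₁+l₂]=[1,3], have l₃=2  ✓
Σlᵢ = 5 ⇒ odd  ✗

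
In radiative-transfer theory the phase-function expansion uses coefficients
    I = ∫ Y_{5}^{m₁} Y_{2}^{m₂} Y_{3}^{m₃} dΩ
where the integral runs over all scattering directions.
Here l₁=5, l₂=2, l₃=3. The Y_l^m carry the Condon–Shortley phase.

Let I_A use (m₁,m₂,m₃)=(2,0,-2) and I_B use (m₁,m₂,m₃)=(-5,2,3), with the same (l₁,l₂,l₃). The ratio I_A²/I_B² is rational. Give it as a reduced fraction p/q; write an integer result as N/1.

3/10

Same 5,2,3: normalisation and zero-m 3j drop out of the ratio.
A: Δ: 4! 6! 0! / 11! → 1/2310; sum: t=2:+1/480 = 1/480; 3j²(5 2 3; 2 0 -2) = Δ·Π!·Σ² = 3/110  (sign -1)
B: Δ: 4! 6! 0! / 11! → 1/2310; sum: t=4:+1/17280 = 1/17280; 3j²(5 2 3; -5 2 3) = Δ·Π!·Σ² = 1/11  (sign +1)
I_A²/I_B² = (3/110)/(1/11) = 3/10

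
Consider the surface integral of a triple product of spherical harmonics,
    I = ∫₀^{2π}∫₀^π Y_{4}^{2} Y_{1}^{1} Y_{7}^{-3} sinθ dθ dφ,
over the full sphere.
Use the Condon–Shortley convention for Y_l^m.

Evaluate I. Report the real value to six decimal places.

0.000000

triangle: need 3≤l₃≤5, have 7; I=0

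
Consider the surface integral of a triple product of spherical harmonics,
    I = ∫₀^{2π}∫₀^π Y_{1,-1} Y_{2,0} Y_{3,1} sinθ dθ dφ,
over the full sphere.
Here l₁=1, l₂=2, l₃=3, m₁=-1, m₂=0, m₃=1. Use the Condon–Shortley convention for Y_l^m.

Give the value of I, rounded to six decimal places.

Rules hold: Σm=0, L=6 even, 1≤3≤3.
N = 3·5·7 = 105
Δ = 0!·2!·4!/7! = 1/105
Racah Σ t=0..0: t=0:+1/4 = 1/4
⇒ 3j(1 2 3; 0 0 0)² = 3/35, sgn -1
Racah Σ t=0..0: t=0:+1/8 = 1/8
⇒ 3j(1 2 3; -1 0 1)² = 2/35, sgn +1
4πI² = N·(3j₀)²·(3jₘ)² = 18/35
I = -1·√(0.514286/4π) = -0.20230066

-0.202301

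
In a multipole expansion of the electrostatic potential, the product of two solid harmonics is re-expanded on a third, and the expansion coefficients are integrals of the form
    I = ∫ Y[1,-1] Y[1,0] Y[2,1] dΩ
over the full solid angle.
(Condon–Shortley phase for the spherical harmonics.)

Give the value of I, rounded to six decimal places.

-0.218510

Checks pass: Σm=0; 4 even; l₃=2∈[0,2].
(2·1+1)(2·1+1)(2·2+1) = 45
Δ: 0! 2! 2! / 5! → 1/30
sum: t=0:+1/1 = 1/1
3j²(1 1 2; 0 0 0) = Δ·Π!·Σ² = 2/15  (sign +1)
sum: t=0:+1/2 = 1/2
3j²(1 1 2; -1 0 1) = Δ·Π!·Σ² = 1/10  (sign -1)
combine: 4πI² = 45·2/15·1/10 = 3/5
take √, sign -1: I = -0.21850969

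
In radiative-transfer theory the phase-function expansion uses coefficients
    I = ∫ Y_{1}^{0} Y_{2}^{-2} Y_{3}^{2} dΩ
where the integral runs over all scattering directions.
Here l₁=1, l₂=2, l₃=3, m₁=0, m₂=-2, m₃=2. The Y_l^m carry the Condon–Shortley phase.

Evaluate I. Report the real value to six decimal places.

0.184674

Rules hold: Σm=0, L=6 even, 1≤3≤3.
N = 3·5·7 = 105
Δ = 0!·2!·4!/7! = 1/105
Racah Σ t=0..0: t=0:+1/4 = 1/4
⇒ 3j(1 2 3; 0 0 0)² = 3/35, sgn -1
Racah Σ t=0..0: t=0:+1/24 = 1/24
⇒ 3j(1 2 3; 0 -2 2)² = 1/21, sgn -1
4πI² = N·(3j₀)²·(3jₘ)² = 3/7
I = +1·√(0.428571/4π) = 0.18467439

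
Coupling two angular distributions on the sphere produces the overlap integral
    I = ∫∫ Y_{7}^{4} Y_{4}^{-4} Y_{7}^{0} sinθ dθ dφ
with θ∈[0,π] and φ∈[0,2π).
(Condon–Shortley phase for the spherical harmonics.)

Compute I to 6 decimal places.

0.148272

Checks pass: Σm=0; 18 even; l₃=7∈[3,11].
(2·7+1)(2·4+1)(2·7+1) = 2025
Δ: 4! 10! 4! / 19! → 1/58198140
sum: t=0:+1/17418240 t=1:−1/622080 t=2:+1/230400 t=3:−1/622080 t=4:+1/17418240 = 1/806400
3j²(7 4 7; 0 0 0) = Δ·Π!·Σ² = 2268/230945  (sign -1)
sum: t=0:+1/17418240 = 1/17418240
3j²(7 4 7; 4 -4 0) = Δ·Π!·Σ² = 175/12597  (sign -1)
combine: 4πI² = 2025·2268/230945·175/12597 = 53581500/193947611
take √, sign +1: I = 0.14827239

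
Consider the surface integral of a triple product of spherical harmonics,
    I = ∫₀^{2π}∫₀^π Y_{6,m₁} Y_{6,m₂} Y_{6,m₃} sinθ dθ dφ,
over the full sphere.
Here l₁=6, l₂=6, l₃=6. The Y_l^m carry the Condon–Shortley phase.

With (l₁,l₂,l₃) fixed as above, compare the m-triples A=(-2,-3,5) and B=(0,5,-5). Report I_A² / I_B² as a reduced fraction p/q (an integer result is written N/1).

28/275

Same 6,6,6: normalisation and zero-m 3j drop out of the ratio.
A: Δ: 6! 6! 6! / 19! → 1/325909584; sum: t=2:+1/4147200 t=3:−1/3110400 = -1/12441600; 3j²(6 6 6; -2 -3 5) = Δ·Π!·Σ² = 7/4199  (sign +1)
B: Δ: 6! 6! 6! / 19! → 1/325909584; sum: t=5:−1/10368000 t=6:+1/62208000 = -1/12441600; 3j²(6 6 6; 0 5 -5) = Δ·Π!·Σ² = 275/16796  (sign +1)
I_A²/I_B² = (7/4199)/(275/16796) = 28/275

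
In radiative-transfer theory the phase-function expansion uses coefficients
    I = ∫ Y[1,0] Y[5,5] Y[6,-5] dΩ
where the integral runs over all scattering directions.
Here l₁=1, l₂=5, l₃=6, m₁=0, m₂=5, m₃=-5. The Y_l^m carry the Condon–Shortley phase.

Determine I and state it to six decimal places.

m-sum 0 ✓  L=12 even ✓  4≤6≤6 ✓
Π(2lᵢ+1) = 3×11×13 = 429
triangle coeff Δ(1,5,6) = 1/858
Σ_t [0,0]: t=0:+1/14400 = 1/14400
(3j)²=6/143 [(1 5 6; 0 0 0)], sign=+1
Σ_t [0,0]: t=0:+1/3628800 = 1/3628800
(3j)²=1/78 [(1 5 6; 0 5 -5)], sign=-1
⇒ 4πI² = 3/13
I = (-1)√(3/13/(4π)) = -0.13551395

-0.135514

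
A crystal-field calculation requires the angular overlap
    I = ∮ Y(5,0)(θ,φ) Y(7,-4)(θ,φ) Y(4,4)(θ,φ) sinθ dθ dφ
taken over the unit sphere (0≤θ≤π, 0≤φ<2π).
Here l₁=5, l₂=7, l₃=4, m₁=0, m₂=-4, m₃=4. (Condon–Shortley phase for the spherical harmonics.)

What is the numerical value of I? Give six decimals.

-0.178703

Rules hold: Σm=0, L=16 even, 2≤4≤12.
N = 11·15·9 = 1485
Δ = 8!·2!·6!/17! = 1/6126120
Racah Σ t=3..5: t=3:−1/69120 t=4:+1/20736 t=5:−1/69120 = 1/51840
⇒ 3j(5 7 4; 0 0 0)² = 280/21879, sgn +1
Racah Σ t=3..3: t=3:−1/1036800 = -1/1036800
⇒ 3j(5 7 4; 0 -4 4)² = 14/663, sgn -1
4πI² = N·(3j₀)²·(3jₘ)² = 19600/48841
I = -1·√(0.401302/4π) = -0.17870258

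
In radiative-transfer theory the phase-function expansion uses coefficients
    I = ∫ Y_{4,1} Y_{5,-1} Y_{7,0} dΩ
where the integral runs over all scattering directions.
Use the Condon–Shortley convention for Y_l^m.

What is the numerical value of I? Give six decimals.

Checks pass: Σm=0; 16 even; l₃=7∈[1,9].
(2·4+1)(2·5+1)(2·7+1) = 1485
Δ: 2! 6! 8! / 17! → 1/6126120
sum: t=0:+1/69120 t=1:−1/20736 t=2:+1/69120 = -1/51840
3j²(4 5 7; 0 0 0) = Δ·Π!·Σ² = 280/21879  (sign +1)
sum: t=0:+1/41472 t=1:−1/34560 t=2:+1/345600 = -1/518400
3j²(4 5 7; 1 -1 0) = Δ·Π!·Σ² = 7/36465  (sign +1)
combine: 4πI² = 1485·280/21879·7/36465 = 1960/537251
take √, sign +1: I = 0.01703862

0.017039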